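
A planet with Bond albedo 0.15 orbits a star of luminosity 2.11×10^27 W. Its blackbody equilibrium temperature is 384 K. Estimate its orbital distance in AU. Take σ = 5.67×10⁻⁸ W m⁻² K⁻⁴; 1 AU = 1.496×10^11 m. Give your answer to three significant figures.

1.14 AU

Required flux: S = 4σT⁴/(1−α) = 5802 W m⁻².
From L = 4πd²S, d = √(2.11×10^27/(4π·5802)) = 1.701×10^11 m = 1.137 AU.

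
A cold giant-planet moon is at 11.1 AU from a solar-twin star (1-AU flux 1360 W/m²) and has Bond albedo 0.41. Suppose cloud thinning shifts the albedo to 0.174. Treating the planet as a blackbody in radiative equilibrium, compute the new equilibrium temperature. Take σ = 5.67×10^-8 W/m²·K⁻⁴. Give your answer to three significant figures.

79.6 K

Irradiance scales as 1/d², so S = 1360 W/m² × (1/11.1)² = 11.04 W/m².
T₂ = [S(1−α₂)/(4σ)]^(1/4) = [11.04·0.826/(4σ)]^(1/4) = 79.63 K.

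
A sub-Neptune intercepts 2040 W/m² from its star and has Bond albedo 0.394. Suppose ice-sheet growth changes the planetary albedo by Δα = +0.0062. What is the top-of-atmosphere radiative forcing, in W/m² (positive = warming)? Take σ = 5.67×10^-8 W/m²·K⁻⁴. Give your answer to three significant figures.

-3.16 W/m²

The change in absorbed flux is Δ[S(1−α)/4] = −SΔα/4 = -3.162 W/m².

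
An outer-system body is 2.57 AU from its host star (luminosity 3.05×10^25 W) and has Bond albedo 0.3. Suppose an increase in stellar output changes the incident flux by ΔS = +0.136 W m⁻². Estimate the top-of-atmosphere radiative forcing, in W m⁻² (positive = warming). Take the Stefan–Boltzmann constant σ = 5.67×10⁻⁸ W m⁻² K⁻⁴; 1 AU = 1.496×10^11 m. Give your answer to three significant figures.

d = 2.57 × 1.496×10^11 m = 3.845×10^11 m.
Spreading L over a sphere of radius d: S = 3.05×10^25/(4π·3.84×10^11²) = 16.42 W m⁻².
Only a fraction (1−α) is absorbed and it's spread over 4πR², so ΔF = (1−α)ΔS/4 = 0.02380 W m⁻².

0.0238 W m⁻²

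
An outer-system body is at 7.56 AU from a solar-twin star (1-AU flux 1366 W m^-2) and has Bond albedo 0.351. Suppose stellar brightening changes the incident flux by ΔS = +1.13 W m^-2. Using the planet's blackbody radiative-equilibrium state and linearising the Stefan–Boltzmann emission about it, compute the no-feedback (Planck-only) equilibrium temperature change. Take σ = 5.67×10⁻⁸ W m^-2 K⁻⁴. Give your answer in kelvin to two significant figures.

1.1 K

By the inverse-square law, S = 1366/7.56² = 23.90 W m^-2.
The baseline emission temperature is T_e = 90.94 K.
Only a fraction (1−α) is absorbed and it's spread over 4πR², so ΔF = (1−α)ΔS/4 = 0.1833 W m^-2.
Planck response: λ_P = 4σT_e³ = 4·5.67×10⁻⁸·(90.94)³ = 0.1706 W m^-2/K.
ΔT₀ = ΔF/λ_P = 0.1833/0.1706 = 1.07 K.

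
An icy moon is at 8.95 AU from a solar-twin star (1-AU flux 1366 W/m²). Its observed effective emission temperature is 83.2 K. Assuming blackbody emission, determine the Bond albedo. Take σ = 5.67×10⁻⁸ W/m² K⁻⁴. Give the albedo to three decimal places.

0.363

Irradiance scales as 1/d², so S = 1366 W/m² × (1/8.95)² = 17.05 W/m².
Energy balance: S(1−α)/4 = σT⁴, so 1−α = 4σT⁴/S.
4σT⁴ = 4·5.67×10⁻⁸·(83.2)⁴ = 10.87 W/m².
1−α = 10.87/17.05 = 0.6373, so α = 0.3627.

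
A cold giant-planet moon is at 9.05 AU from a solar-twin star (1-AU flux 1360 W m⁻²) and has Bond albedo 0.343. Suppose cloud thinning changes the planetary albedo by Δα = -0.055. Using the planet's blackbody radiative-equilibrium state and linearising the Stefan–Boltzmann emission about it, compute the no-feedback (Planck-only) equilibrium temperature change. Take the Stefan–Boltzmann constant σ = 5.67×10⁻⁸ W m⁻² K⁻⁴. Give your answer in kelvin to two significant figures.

1.7 K

By the inverse-square law, S = 1360/9.05² = 16.61 W m⁻².
Reference equilibrium: T_e = [S(1−α)/(4σ)]^(1/4) = 83.28 K.
The change in absorbed flux is Δ[S(1−α)/4] = −SΔα/4 = 0.2283 W m⁻².
The Planck feedback parameter is 4σT_e³ = 0.1310 W m⁻²/K.
Hence the no-feedback warming is ΔF/(4σT_e³) = 1.74 K.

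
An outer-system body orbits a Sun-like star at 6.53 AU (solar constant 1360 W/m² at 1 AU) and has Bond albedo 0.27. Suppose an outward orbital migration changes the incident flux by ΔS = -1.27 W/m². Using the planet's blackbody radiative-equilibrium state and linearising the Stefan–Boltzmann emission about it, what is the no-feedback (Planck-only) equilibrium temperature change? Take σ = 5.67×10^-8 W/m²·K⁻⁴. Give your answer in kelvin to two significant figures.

By the inverse-square law, S = 1360/6.53² = 31.89 W/m².
Unperturbed T_e = [31.89·(1−0.27)/(4σ)]^¼ = 100.7 K.
TOA radiative forcing: ΔF = (1−α)ΔS/4 = 0.73·(-1.27)/4 = -0.2318 W/m².
Linearising σT⁴ gives d(σT⁴)/dT = 4σT_e³ = 0.2313 W/m² per K.
So ΔT₀ = -0.2318/0.2313 = -1.00 K.

-1.0 K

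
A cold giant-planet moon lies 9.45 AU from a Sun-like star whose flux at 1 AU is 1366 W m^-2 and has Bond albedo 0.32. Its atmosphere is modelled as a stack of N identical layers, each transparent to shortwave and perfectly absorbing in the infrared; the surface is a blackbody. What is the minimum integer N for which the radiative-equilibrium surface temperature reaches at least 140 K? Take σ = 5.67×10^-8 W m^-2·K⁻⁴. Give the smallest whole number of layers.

Irradiance scales as 1/d², so S = 1366 W m^-2 × (1/9.45)² = 15.30 W m^-2.
The effective emission temperature is T_e = [S(1−α)/(4σ)]^¼ = 82.29 K.
Need (N+1)T_e⁴ ≥ T_s⁴, i.e. N+1 ≥ (140/82.29)⁴ = 8.376.
So N ≥ 7.376; the smallest integer is N = 8.

8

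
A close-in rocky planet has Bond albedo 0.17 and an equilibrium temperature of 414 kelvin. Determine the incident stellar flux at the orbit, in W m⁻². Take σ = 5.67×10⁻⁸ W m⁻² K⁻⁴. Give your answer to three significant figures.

Invert the energy balance for S: S = 4σT⁴/(1−α).
σT⁴ = 5.67×10⁻⁸·(414)⁴ = 1666 W m⁻².
So S = 4×1666/(1−0.17) = 8027 W m⁻².

8030 W m⁻²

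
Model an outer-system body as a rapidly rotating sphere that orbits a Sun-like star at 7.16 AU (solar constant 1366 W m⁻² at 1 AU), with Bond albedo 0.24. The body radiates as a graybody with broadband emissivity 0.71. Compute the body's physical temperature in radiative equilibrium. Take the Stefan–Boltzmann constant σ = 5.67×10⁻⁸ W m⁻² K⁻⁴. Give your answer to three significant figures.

106 kelvin

Flux at the orbit: S = 1366/(7.16)² = 26.65 W m⁻².
Absorbed flux (global mean): S(1−α)/4 = 26.65·0.76/4 = 5.063 W m⁻².
Radiative balance εσT⁴ = 5.063 gives T = [5.063/(0.71·σ)]^(1/4) = 105.9 K.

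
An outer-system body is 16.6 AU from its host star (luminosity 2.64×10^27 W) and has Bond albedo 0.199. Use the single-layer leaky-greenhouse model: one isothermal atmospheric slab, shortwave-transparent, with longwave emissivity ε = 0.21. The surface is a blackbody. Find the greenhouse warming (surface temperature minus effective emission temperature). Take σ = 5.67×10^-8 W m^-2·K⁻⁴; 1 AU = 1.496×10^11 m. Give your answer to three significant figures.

Orbital distance: d = 16.6 AU = 2.483×10^12 m.
S = L/(4πd²) = 34.07 W m^-2.
The planet radiates to space at T_e = [S(1−α)/(4σ)]^(1/4) = 104.7 K.
For a single slab of emissivity ε, T_s⁴ = 2T_e⁴/(2−ε); thus T_s = 104.7·(1.117)^(1/4) = 107.7 K.
Greenhouse warming: T_s − T_e = 2.945 K.

2.95 kelvin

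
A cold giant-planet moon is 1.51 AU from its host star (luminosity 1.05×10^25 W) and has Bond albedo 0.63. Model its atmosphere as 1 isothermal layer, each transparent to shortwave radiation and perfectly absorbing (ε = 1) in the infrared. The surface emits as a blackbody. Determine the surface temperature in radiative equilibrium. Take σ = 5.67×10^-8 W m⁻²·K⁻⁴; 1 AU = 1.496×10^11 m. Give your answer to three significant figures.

d = 1.51 × 1.496×10^11 m = 2.259×10^11 m.
Spreading L over a sphere of radius d: S = 1.05×10^25/(4π·2.26×10^11²) = 16.37 W m⁻².
OLR = S(1−α)/4 = 1.515 W m⁻²; the top layer radiates at T_e = 71.89 K.
For an N-layer opaque stack, T_s⁴ = (N+1)T_e⁴, hence T_s = (2)^(1/4)×71.89 K = 85.49 K.

85.5 K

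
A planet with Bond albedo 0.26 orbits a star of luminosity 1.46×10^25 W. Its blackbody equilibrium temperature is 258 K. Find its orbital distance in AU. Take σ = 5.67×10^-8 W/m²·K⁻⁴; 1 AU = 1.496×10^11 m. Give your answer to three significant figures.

Energy balance gives S = 4σT⁴/(1−α) = 1358 W/m².
S = L/(4πd²) → d = √(L/4πS) = √(1.46×10^25/(4π·1358)) = 2.925×10^10 m = 0.1955 AU.

0.196 AU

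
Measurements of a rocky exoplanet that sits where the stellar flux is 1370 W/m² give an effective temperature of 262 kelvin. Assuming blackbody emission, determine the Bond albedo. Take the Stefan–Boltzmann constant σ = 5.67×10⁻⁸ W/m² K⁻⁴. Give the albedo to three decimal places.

Energy balance: S(1−α)/4 = σT⁴, so 1−α = 4σT⁴/S.
4σT⁴ = 4·5.67×10⁻⁸·(262)⁴ = 1069 W/m².
1−α = 1069/1370 = 0.7801, so α = 0.2199.

0.220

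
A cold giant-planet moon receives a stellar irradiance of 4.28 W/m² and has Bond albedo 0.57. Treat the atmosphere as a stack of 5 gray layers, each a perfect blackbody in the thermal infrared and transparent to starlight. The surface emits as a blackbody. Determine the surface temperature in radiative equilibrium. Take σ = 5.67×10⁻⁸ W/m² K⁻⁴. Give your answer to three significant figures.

83.5 K

Top-of-atmosphere balance: σT_e⁴ = S(1−α)/4 = 0.4601 W/m² → T_e = 53.37 K.
Layer-by-layer balance gives σT_s⁴ = (N+1)σT_e⁴, so T_s = 6^¼·53.37 = 83.53 K.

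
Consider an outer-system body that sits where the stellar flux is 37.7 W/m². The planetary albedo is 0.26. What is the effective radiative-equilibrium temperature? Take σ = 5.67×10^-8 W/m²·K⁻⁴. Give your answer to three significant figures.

105 kelvin

Averaging over the sphere, the absorbed flux is S(1−α)/4 = 6.975 W/m².
In equilibrium σT⁴ equals this, so T = 105.3 K.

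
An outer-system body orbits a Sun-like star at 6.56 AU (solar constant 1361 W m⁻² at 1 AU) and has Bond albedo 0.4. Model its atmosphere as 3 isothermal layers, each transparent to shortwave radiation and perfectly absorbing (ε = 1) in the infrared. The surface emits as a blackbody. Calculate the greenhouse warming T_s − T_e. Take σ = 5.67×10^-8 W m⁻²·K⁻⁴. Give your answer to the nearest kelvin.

By the inverse-square law, S = 1361/6.56² = 31.63 W m⁻².
Top-of-atmosphere balance: σT_e⁴ = S(1−α)/4 = 4.744 W m⁻² → T_e = 95.64 K.
T_s = (N+1)^(1/4)·T_e = 135.3 K.
Warming: T_s − T_e = 39.62 K.

40 kelvin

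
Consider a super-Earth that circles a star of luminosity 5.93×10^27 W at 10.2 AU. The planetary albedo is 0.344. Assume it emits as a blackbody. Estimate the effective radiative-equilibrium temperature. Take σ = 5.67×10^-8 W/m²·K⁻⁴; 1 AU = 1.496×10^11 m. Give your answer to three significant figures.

156 kelvin

d = 10.2 × 1.496×10^11 m = 1.526×10^12 m.
Spreading L over a sphere of radius d: S = 5.93×10^27/(4π·1.53×10^12²) = 202.7 W/m².
Averaging over the sphere, the absorbed flux is S(1−α)/4 = 33.24 W/m².
Set σT⁴ = 33.24 → T = (33.24/σ)^(1/4) = 155.6 K.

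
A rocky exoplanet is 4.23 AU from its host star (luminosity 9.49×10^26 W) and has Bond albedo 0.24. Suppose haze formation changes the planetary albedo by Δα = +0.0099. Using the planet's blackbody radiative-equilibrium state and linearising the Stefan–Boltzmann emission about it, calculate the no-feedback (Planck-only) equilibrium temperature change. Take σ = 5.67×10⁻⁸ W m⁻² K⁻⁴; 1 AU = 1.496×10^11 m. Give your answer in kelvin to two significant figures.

Orbital distance: d = 4.23 AU = 6.328×10^11 m.
Spreading L over a sphere of radius d: S = 9.49×10^26/(4π·6.33×10^11²) = 188.6 W m⁻².
Reference equilibrium: T_e = [S(1−α)/(4σ)]^(1/4) = 158.6 K.
The change in absorbed flux is Δ[S(1−α)/4] = −SΔα/4 = -0.4668 W m⁻².
Linearising σT⁴ gives d(σT⁴)/dT = 4σT_e³ = 0.9040 W m⁻² per K.
ΔT₀ = ΔF/λ_P = -0.4668/0.9040 = -0.516 K.

-0.52 kelvin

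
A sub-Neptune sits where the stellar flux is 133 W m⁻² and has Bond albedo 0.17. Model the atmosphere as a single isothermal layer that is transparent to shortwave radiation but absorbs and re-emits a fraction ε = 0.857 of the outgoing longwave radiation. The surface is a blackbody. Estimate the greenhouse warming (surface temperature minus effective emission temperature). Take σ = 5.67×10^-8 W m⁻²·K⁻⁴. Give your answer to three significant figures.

The planet radiates to space at T_e = [S(1−α)/(4σ)]^(1/4) = 148.5 K.
Surface balance with a leaky layer gives σT_s⁴ = σT_e⁴·2/(2−ε), so T_s = T_e·[2/(2−0.857)]^(1/4) = 170.8 K.
T_s − T_e = 170.8 − 148.5 = 22.30 K.

22.3 kelvin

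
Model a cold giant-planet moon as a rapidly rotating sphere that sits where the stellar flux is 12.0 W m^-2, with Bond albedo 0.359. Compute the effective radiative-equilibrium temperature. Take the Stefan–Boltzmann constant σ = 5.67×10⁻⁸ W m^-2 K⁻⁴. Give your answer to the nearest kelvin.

The planet absorbs (1−α)S over its disc πR² and re-emits over 4πR², so the mean absorbed flux is (1−0.359)·12.00/4 = 1.923 W m^-2.
Set σT⁴ = 1.923 → T = (1.923/σ)^(1/4) = 76.31 K.

76 K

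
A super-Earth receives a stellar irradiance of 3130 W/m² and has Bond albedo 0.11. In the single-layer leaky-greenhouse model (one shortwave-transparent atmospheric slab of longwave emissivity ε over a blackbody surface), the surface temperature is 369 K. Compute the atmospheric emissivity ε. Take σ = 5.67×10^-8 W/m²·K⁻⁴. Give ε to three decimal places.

0.675

Effective temperature: T_e = [S(1−α)/(4σ)]^(1/4) = 332.9 K.
Since (2−ε)/2 = (T_e/T_s)⁴ = 0.6625, ε = 0.6750.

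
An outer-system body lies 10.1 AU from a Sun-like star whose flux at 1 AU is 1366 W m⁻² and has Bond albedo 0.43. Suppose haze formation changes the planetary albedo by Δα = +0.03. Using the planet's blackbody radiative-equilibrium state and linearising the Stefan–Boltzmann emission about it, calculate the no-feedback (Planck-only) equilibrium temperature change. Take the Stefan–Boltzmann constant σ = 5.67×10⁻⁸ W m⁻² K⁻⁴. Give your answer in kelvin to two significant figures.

-1.0 K

By the inverse-square law, S = 1366/10.1² = 13.39 W m⁻².
Unperturbed T_e = [13.39·(1−0.43)/(4σ)]^¼ = 76.17 K.
TOA radiative forcing: ΔF = −S·Δα/4 = −13.39·(+0.03)/4 = -0.1004 W m⁻².
Linearising σT⁴ gives d(σT⁴)/dT = 4σT_e³ = 0.1002 W m⁻² per K.
So ΔT₀ = -0.1004/0.1002 = -1.00 K.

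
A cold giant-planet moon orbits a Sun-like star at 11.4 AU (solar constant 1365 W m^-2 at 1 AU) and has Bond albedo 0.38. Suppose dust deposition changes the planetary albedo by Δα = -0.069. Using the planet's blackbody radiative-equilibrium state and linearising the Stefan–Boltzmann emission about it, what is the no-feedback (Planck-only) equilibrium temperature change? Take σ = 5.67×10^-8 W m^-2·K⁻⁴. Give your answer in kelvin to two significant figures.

2.0 kelvin

Flux at the orbit: S = 1365/(11.4)² = 10.50 W m^-2.
The baseline emission temperature is T_e = 73.20 K.
The change in absorbed flux is Δ[S(1−α)/4] = −SΔα/4 = 0.1812 W m^-2.
Planck response: λ_P = 4σT_e³ = 4·5.67×10⁻⁸·(73.20)³ = 0.08896 W m^-2/K.
So ΔT₀ = 0.1812/0.08896 = 2.04 K.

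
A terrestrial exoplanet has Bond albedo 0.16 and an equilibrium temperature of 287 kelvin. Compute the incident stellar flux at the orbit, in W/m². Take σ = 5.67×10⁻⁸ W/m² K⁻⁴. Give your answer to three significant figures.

Invert the energy balance for S: S = 4σT⁴/(1−α).
The emitted flux is σT⁴ = 384.7 W/m².
S = 4·384.7/0.84 = 1832 W/m².

1830 W/m²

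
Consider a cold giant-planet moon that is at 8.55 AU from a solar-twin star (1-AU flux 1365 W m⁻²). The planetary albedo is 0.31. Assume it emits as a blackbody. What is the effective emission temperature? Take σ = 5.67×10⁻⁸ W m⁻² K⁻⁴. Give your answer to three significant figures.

Irradiance scales as 1/d², so S = 1365 W m⁻² × (1/8.55)² = 18.67 W m⁻².
Averaging over the sphere, the absorbed flux is S(1−α)/4 = 3.221 W m⁻².
Set σT⁴ = 3.221 → T = (3.221/σ)^(1/4) = 86.82 K.

86.8 K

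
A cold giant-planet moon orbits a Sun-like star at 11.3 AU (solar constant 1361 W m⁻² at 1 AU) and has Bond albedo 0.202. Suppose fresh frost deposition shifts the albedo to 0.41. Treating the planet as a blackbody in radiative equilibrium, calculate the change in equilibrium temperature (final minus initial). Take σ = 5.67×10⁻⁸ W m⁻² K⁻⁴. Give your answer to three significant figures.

Flux at the orbit: S = 1361/(11.3)² = 10.66 W m⁻².
Initial: T₁ = [S(1−0.202)/(4σ)]^(1/4) = 78.26 K.
Final:   T₂ = [S(1−0.41)/(4σ)]^(1/4) = 72.57 K.
ΔT = T₂ − T₁ = -5.691 K.

-5.69 K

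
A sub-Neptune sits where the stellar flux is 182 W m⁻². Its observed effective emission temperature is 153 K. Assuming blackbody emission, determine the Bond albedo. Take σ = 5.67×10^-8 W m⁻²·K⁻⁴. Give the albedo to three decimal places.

0.317

From σT⁴ = S(1−α)/4 we invert for α: 1−α = 4σT⁴/S.
σT⁴ = 31.07 W m⁻², so 4σT⁴ = 124.3 W m⁻².
Hence α = 1 − 124.3/182.0 = 0.3171.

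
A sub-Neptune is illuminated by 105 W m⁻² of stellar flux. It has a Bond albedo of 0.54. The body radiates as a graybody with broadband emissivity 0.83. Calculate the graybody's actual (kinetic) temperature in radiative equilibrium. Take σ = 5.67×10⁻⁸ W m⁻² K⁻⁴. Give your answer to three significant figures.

127 K

Absorbed flux (global mean): S(1−α)/4 = 105.0·0.46/4 = 12.07 W m⁻².
Equating to εσT⁴ with ε = 0.83: T = (12.07/0.83σ)^(1/4) = 126.6 K.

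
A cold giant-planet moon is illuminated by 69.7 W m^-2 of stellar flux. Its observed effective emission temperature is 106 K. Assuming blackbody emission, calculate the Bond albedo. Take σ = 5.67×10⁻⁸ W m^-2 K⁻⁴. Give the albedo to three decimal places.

From σT⁴ = S(1−α)/4 we invert for α: 1−α = 4σT⁴/S.
4σT⁴ = 4·5.67×10⁻⁸·(106)⁴ = 28.63 W m^-2.
1−α = 28.63/69.70 = 0.4108, so α = 0.5892.

0.589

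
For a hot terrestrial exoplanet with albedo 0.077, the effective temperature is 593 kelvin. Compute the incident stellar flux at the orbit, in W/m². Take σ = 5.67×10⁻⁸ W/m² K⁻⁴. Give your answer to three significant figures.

30400 W/m²

Invert the energy balance for S: S = 4σT⁴/(1−α).
σT⁴ = 5.67×10⁻⁸·(593)⁴ = 7011 W/m².
S = 4·7011/0.923 = 30390 W/m².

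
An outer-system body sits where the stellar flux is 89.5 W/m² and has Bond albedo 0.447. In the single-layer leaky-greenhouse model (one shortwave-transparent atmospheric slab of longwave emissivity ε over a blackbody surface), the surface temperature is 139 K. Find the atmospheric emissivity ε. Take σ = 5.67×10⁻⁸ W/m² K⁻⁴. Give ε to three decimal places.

0.831

First, T_e = [89.50·(1−0.447)/(4σ)]^(1/4) = 121.5 K.
Inverting T_s⁴ = 2T_e⁴/(2−ε): (T_e/T_s)⁴ = 0.5846, so ε = 2(1 − 0.5846) = 0.8308.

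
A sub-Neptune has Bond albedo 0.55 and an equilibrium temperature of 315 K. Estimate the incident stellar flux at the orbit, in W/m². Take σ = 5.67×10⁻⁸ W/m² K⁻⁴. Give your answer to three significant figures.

4960 W/m²

Invert the energy balance for S: S = 4σT⁴/(1−α).
σT⁴ = 5.67×10⁻⁸·(315)⁴ = 558.2 W/m².
So S = 4×558.2/(1−0.55) = 4962 W/m².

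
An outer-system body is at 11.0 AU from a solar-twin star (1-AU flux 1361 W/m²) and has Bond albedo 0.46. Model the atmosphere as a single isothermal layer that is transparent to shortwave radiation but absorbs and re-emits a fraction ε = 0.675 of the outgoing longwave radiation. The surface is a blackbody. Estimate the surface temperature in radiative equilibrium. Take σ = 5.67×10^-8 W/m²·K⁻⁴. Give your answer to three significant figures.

79.7 K

Irradiance scales as 1/d², so S = 1361 W/m² × (1/11.0)² = 11.25 W/m².
Effective emission temperature (TOA balance): σT_e⁴ = S(1−α)/4 = 1.518 W/m² → T_e = 71.94 K.
For a single slab of emissivity ε, T_s⁴ = 2T_e⁴/(2−ε); thus T_s = 71.94·(1.509)^(1/4) = 79.74 K.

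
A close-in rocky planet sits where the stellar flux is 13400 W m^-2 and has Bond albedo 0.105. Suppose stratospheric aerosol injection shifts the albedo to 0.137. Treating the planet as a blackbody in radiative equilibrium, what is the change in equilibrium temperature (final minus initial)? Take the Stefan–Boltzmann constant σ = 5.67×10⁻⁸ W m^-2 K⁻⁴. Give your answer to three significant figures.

Before: T₁ = [13400·0.895/(4σ)]^(1/4) = 479.5 K.
After:  T₂ = [13400·0.863/(4σ)]^(1/4) = 475.2 K.
Change: 475.2 − 479.5 = -4.345 K.

-4.35 K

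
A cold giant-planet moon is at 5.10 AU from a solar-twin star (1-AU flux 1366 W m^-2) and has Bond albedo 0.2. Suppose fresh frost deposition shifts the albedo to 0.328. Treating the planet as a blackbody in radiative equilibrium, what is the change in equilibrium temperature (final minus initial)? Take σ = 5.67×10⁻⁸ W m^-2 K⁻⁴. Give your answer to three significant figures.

Flux at the orbit: S = 1366/(5.10)² = 52.52 W m^-2.
Initial: T₁ = [S(1−0.2)/(4σ)]^(1/4) = 116.7 K.
With α = 0.328, T₂ = 111.7 K.
ΔT = T₂ − T₁ = -4.976 K.

-4.98 kelvin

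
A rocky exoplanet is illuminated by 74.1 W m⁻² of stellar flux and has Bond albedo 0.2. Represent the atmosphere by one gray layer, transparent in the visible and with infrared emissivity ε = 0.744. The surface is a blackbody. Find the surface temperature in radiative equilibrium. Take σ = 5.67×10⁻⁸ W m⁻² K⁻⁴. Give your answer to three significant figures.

The planet radiates to space at T_e = [S(1−α)/(4σ)]^(1/4) = 127.1 K.
For a single slab of emissivity ε, T_s⁴ = 2T_e⁴/(2−ε); thus T_s = 127.1·(1.592)^(1/4) = 142.8 K.

143 K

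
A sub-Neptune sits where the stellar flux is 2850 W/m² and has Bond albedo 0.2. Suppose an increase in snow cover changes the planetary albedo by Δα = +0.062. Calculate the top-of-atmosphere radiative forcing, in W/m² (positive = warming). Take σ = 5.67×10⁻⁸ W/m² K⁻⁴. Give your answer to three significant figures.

The change in absorbed flux is Δ[S(1−α)/4] = −SΔα/4 = -44.17 W/m².

-44.2 W/m²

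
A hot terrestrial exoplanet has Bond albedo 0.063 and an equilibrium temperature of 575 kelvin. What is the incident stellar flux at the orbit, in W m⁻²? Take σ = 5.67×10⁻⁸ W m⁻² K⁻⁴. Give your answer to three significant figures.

From S(1−α)/4 = σT⁴: S = 4σT⁴/(1−α).
The emitted flux is σT⁴ = 6198 W m⁻².
So S = 4×6198/(1−0.063) = 26460 W m⁻².

26500 W m⁻²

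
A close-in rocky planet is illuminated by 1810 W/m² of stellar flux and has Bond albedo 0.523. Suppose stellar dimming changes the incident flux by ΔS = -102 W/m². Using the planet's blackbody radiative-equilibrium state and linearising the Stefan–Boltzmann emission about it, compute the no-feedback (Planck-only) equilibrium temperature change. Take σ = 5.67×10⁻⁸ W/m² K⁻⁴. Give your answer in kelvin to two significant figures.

-3.5 kelvin

Reference equilibrium: T_e = [S(1−α)/(4σ)]^(1/4) = 248.4 K.
ΔF = Δ[S(1−α)]/4 = (1−0.523)·-102/4 = -12.16 W/m².
The Planck feedback parameter is 4σT_e³ = 3.476 W/m²/K.
Hence the no-feedback warming is ΔF/(4σT_e³) = -3.50 K.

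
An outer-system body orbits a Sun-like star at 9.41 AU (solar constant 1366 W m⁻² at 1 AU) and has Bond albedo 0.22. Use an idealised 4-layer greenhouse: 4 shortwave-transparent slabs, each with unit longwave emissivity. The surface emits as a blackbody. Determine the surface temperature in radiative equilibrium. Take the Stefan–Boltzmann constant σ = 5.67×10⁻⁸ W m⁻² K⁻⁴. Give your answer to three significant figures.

128 K

Irradiance scales as 1/d², so S = 1366 W m⁻² × (1/9.41)² = 15.43 W m⁻².
Top-of-atmosphere balance: σT_e⁴ = S(1−α)/4 = 3.008 W m⁻² → T_e = 85.35 K.
Layer-by-layer balance gives σT_s⁴ = (N+1)σT_e⁴, so T_s = 5^¼·85.35 = 127.6 K.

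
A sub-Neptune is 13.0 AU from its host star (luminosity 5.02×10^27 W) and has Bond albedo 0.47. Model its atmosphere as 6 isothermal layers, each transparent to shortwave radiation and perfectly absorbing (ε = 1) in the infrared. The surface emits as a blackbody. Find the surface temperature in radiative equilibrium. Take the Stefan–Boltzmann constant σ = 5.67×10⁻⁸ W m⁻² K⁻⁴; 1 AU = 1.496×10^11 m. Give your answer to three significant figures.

d = 13.0 × 1.496×10^11 m = 1.945×10^12 m.
Spreading L over a sphere of radius d: S = 5.02×10^27/(4π·1.94×10^12²) = 105.6 W m⁻².
OLR = S(1−α)/4 = 13.99 W m⁻²; the top layer radiates at T_e = 125.3 K.
For an N-layer opaque stack, T_s⁴ = (N+1)T_e⁴, hence T_s = (7)^(1/4)×125.3 K = 203.9 K.

204 kelvin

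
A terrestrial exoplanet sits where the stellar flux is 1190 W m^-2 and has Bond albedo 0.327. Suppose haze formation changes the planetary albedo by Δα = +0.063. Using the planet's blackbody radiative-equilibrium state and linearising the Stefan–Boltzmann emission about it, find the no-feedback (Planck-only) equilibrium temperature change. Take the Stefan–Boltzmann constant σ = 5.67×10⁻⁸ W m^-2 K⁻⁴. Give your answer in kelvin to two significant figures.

Reference equilibrium: T_e = [S(1−α)/(4σ)]^(1/4) = 243.8 K.
The change in absorbed flux is Δ[S(1−α)/4] = −SΔα/4 = -18.74 W m^-2.
Linearising σT⁴ gives d(σT⁴)/dT = 4σT_e³ = 3.285 W m^-2 per K.
Hence the no-feedback warming is ΔF/(4σT_e³) = -5.70 K.

-5.7 K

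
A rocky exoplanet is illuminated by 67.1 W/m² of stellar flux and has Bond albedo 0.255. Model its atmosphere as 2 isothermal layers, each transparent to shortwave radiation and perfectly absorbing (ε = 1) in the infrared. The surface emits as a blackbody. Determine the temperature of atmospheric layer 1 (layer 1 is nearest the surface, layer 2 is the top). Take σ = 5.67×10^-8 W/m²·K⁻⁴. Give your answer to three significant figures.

145 K

The effective emission temperature is T_e = [S(1−α)/(4σ)]^¼ = 121.8 K.
In the N-layer model, layer k (counted from the surface) has T_k = (N+1−k)^(1/4)·T_e.
With k = 1: T_1 = (2+1−1)^¼·121.8 K = 144.9 K.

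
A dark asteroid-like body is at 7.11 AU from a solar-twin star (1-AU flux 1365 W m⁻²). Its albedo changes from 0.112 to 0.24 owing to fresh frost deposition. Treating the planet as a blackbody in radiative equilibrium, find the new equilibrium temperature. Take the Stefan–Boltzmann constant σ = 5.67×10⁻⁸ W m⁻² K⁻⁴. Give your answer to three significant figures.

97.5 kelvin

Irradiance scales as 1/d², so S = 1365 W m⁻² × (1/7.11)² = 27.00 W m⁻².
New equilibrium: T₂ = [(1−0.24)·27.00/(4σ)]^(1/4) = 97.53 K.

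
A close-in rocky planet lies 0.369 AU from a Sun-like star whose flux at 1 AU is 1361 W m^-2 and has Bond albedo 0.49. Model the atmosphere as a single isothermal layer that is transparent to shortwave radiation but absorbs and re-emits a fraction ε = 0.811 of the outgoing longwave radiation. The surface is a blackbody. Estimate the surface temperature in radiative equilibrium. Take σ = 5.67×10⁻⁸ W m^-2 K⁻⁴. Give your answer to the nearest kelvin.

441 K

Irradiance scales as 1/d², so S = 1361 W m^-2 × (1/0.369)² = 9996 W m^-2.
Effective emission temperature (TOA balance): σT_e⁴ = S(1−α)/4 = 1274 W m^-2 → T_e = 387.2 K.
Surface balance with a leaky layer gives σT_s⁴ = σT_e⁴·2/(2−ε), so T_s = T_e·[2/(2−0.811)]^(1/4) = 441.0 K.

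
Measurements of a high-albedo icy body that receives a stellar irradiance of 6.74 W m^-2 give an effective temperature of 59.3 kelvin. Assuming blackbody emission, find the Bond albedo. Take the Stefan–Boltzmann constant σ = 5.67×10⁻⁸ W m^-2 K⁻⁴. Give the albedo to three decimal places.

From σT⁴ = S(1−α)/4 we invert for α: 1−α = 4σT⁴/S.
σT⁴ = 0.7011 W m^-2, so 4σT⁴ = 2.805 W m^-2.
Hence α = 1 − 2.805/6.740 = 0.5839.

0.584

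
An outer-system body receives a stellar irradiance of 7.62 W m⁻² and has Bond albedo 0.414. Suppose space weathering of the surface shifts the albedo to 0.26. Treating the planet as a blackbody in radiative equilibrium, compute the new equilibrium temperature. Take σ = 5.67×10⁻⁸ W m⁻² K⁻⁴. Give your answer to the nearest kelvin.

T₂ = [S(1−α₂)/(4σ)]^(1/4) = [7.620·0.74/(4σ)]^(1/4) = 70.61 K.

71 K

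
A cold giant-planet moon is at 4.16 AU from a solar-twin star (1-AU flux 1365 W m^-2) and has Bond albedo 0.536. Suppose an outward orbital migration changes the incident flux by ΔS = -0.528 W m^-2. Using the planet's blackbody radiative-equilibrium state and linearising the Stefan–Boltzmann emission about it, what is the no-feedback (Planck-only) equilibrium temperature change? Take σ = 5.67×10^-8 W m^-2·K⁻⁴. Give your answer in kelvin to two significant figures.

-0.19 K

Flux at the orbit: S = 1365/(4.16)² = 78.88 W m^-2.
The baseline emission temperature is T_e = 112.7 K.
Only a fraction (1−α) is absorbed and it's spread over 4πR², so ΔF = (1−α)ΔS/4 = -0.06125 W m^-2.
Linearising σT⁴ gives d(σT⁴)/dT = 4σT_e³ = 0.3247 W m^-2 per K.
ΔT₀ = ΔF/λ_P = -0.06125/0.3247 = -0.189 K.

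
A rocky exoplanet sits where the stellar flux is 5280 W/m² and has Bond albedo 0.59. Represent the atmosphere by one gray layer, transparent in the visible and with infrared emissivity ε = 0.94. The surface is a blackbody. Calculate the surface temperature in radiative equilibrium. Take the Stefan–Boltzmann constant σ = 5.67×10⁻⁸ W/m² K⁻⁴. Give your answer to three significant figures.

366 K

At the top of the atmosphere, σT_e⁴ = S(1−α)/4 = 541.2 W/m², giving T_e = 312.6 K.
Surface balance with a leaky layer gives σT_s⁴ = σT_e⁴·2/(2−ε), so T_s = T_e·[2/(2−0.94)]^(1/4) = 366.3 K.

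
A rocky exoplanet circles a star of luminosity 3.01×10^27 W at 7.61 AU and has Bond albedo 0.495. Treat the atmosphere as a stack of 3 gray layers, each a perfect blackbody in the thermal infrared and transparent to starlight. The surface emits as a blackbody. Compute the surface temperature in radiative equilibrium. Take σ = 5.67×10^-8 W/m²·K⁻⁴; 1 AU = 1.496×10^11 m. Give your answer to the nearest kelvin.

Orbital distance: d = 7.61 AU = 1.138×10^12 m.
Spreading L over a sphere of radius d: S = 3.01×10^27/(4π·1.14×10^12²) = 184.8 W/m².
The effective emission temperature is T_e = [S(1−α)/(4σ)]^¼ = 142.4 K.
Layer-by-layer balance gives σT_s⁴ = (N+1)σT_e⁴, so T_s = 4^¼·142.4 = 201.4 K.

201 K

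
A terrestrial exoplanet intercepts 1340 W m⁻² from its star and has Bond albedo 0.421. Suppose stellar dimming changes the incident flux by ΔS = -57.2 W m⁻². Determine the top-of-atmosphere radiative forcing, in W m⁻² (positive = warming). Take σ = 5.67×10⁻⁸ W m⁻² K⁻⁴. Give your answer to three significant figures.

Only a fraction (1−α) is absorbed and it's spread over 4πR², so ΔF = (1−α)ΔS/4 = -8.280 W m⁻².

-8.28 W m⁻²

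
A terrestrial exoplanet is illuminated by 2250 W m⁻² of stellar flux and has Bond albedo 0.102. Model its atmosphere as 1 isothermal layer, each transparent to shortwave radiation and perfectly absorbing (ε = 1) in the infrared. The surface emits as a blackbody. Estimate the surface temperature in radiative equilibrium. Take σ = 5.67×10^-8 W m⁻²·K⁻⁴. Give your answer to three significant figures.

365 K

The effective emission temperature is T_e = [S(1−α)/(4σ)]^¼ = 307.2 K.
Layer-by-layer balance gives σT_s⁴ = (N+1)σT_e⁴, so T_s = 2^¼·307.2 = 365.4 K.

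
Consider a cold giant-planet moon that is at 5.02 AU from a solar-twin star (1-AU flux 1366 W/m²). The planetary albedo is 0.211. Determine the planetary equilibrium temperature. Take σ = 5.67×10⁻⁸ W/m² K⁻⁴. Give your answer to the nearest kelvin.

117 K

Flux at the orbit: S = 1366/(5.02)² = 54.21 W/m².
Averaging over the sphere, the absorbed flux is S(1−α)/4 = 10.69 W/m².
Balancing against σT⁴: T = (10.69/5.67×10⁻⁸)^(1/4) = 117.2 K.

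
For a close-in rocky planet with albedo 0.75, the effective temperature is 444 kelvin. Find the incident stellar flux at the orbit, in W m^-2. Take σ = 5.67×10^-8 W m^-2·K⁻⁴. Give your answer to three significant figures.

From S(1−α)/4 = σT⁴: S = 4σT⁴/(1−α).
σT⁴ = 5.67×10⁻⁸·(444)⁴ = 2204 W m^-2.
S = 4·2204/0.25 = 35260 W m^-2.

35300 W m^-2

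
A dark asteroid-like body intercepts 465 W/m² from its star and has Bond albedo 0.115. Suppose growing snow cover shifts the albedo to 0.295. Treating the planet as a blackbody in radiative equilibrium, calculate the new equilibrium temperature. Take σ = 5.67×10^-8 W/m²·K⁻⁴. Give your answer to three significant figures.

195 K

New equilibrium: T₂ = [(1−0.295)·465.0/(4σ)]^(1/4) = 195.0 K.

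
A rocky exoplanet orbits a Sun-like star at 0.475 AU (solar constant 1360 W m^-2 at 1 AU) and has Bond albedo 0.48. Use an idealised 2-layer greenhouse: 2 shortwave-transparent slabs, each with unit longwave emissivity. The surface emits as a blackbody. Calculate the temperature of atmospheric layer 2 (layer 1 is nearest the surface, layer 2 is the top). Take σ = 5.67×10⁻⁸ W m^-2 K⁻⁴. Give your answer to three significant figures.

343 K

Flux at the orbit: S = 1360/(0.475)² = 6028 W m^-2.
OLR = S(1−α)/4 = 783.6 W m^-2; the top layer radiates at T_e = 342.9 K.
In the N-layer model, layer k (counted from the surface) has T_k = (N+1−k)^(1/4)·T_e.
T_2 = (1)^(1/4)·342.9 = 342.9 K.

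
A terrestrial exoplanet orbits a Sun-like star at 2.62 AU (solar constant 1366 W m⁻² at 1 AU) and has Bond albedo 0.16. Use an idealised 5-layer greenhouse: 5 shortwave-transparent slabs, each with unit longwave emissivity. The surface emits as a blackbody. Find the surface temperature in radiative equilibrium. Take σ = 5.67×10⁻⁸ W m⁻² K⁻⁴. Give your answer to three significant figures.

258 K

By the inverse-square law, S = 1366/2.62² = 199.0 W m⁻².
OLR = S(1−α)/4 = 41.79 W m⁻²; the top layer radiates at T_e = 164.8 K.
With N = 5 opaque layers, T_s = (N+1)^(1/4)·T_e = 6^(1/4)·164.8 = 257.9 K.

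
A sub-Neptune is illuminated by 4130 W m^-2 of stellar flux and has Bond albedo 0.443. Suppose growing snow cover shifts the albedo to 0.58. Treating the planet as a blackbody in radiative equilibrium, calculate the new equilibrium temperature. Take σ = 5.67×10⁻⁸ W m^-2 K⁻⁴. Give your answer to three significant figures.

296 K

With the new albedo, S(1−α₂)/4 = 433.7 W m^-2, so T₂ = 295.7 K.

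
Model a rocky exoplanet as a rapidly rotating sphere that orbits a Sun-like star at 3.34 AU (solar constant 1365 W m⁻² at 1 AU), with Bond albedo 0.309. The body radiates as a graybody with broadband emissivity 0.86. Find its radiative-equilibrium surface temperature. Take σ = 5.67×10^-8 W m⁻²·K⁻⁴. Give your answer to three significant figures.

Irradiance scales as 1/d², so S = 1365 W m⁻² × (1/3.34)² = 122.4 W m⁻².
The planet absorbs (1−α)S over its disc πR² and re-emits over 4πR², so the mean absorbed flux is (1−0.309)·122.4/4 = 21.14 W m⁻².
Equating to εσT⁴ with ε = 0.86: T = (21.14/0.86σ)^(1/4) = 144.3 K.

144 kelvin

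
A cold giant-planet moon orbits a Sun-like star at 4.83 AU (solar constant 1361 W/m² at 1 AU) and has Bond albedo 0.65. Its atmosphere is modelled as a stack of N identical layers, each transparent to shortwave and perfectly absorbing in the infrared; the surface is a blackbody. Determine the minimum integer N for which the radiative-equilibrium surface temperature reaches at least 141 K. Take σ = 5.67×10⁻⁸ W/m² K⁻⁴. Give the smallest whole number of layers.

4

By the inverse-square law, S = 1361/4.83² = 58.34 W/m².
Top-of-atmosphere balance: σT_e⁴ = S(1−α)/4 = 5.105 W/m² → T_e = 97.41 K.
Since T_s⁴ = (N+1)T_e⁴, we need N ≥ (T_s/T_e)⁴ − 1 = 3.390.
Rounding up, N = 4.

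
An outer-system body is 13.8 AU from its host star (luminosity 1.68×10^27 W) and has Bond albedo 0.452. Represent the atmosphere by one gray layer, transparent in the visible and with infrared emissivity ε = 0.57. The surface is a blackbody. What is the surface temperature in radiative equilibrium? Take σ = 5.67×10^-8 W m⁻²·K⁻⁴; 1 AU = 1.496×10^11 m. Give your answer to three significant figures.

Orbital distance: d = 13.8 AU = 2.064×10^12 m.
Spreading L over a sphere of radius d: S = 1.68×10^27/(4π·2.06×10^12²) = 31.37 W m⁻².
Effective emission temperature (TOA balance): σT_e⁴ = S(1−α)/4 = 4.297 W m⁻² → T_e = 93.30 K.
For a single slab of emissivity ε, T_s⁴ = 2T_e⁴/(2−ε); thus T_s = 93.30·(1.399)^(1/4) = 101.5 K.

101 K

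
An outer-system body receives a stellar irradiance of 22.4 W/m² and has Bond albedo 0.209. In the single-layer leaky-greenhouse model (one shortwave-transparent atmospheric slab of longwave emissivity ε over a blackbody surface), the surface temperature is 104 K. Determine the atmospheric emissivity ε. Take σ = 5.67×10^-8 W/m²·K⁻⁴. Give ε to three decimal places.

0.664

TOA balance gives T_e = 94.01 K.
Since (2−ε)/2 = (T_e/T_s)⁴ = 0.6678, ε = 0.6644.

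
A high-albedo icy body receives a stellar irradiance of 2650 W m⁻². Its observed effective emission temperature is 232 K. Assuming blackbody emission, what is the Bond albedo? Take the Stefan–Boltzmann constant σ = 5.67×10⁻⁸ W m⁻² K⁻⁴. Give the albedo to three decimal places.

From σT⁴ = S(1−α)/4 we invert for α: 1−α = 4σT⁴/S.
4σT⁴ = 4·5.67×10⁻⁸·(232)⁴ = 657.0 W m⁻².
Hence α = 1 − 657.0/2650 = 0.7521.

0.752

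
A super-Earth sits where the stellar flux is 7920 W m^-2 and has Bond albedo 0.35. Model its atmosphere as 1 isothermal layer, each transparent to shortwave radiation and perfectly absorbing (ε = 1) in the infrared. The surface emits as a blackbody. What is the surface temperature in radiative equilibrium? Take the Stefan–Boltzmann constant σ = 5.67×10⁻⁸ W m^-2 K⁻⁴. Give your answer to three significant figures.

462 K

The effective emission temperature is T_e = [S(1−α)/(4σ)]^¼ = 388.1 K.
For an N-layer opaque stack, T_s⁴ = (N+1)T_e⁴, hence T_s = (2)^(1/4)×388.1 K = 461.6 K.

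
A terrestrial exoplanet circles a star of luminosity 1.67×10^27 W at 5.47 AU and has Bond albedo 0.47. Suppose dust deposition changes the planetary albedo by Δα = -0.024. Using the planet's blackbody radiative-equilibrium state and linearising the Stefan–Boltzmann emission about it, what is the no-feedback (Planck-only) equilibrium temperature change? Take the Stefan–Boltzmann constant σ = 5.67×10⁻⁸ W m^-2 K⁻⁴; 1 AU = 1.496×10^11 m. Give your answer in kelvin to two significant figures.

Orbital distance: d = 5.47 AU = 8.183×10^11 m.
Spreading L over a sphere of radius d: S = 1.67×10^27/(4π·8.18×10^11²) = 198.5 W m^-2.
The baseline emission temperature is T_e = 146.7 K.
ΔF = −(S/4)Δα = −(198.5/4)×(-0.024) = 1.191 W m^-2.
Linearising σT⁴ gives d(σT⁴)/dT = 4σT_e³ = 0.7168 W m^-2 per K.
So ΔT₀ = 1.191/0.7168 = 1.66 K.

1.7 K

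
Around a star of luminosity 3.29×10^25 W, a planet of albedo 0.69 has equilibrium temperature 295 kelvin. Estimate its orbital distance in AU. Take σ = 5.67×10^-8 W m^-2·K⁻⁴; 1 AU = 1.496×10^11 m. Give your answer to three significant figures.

Energy balance gives S = 4σT⁴/(1−α) = 5541 W m^-2.
From L = 4πd²S, d = √(3.29×10^25/(4π·5541)) = 2.174×10^10 m = 0.1453 AU.

0.145 AU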